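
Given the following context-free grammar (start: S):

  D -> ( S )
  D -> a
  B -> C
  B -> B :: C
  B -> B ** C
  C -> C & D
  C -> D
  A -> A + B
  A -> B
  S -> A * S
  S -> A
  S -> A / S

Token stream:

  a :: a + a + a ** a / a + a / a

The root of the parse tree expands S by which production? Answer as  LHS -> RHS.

S -> A / S

[S [A [A [A [B [B [C [D a]]] :: [C [D a]]]] + [B [C [D a]]]] + [B [B [C [D a]]] ** [C [D a]]]] / [S [A [A [B [C [D a]]]] + [B [C [D a]]]] / [S [A [B [C [D a]]]]]]]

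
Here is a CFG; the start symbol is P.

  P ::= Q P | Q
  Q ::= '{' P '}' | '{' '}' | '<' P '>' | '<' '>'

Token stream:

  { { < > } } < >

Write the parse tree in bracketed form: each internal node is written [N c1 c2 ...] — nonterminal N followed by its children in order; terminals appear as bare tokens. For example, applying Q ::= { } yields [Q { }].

P
Q P
{ P } P
{ Q } P
{ { P } } P
{ { Q } } P
{ { < > } } P
{ { < > } } Q
{ { < > } } < >

[P [Q { [P [Q { [P [Q < >]] }]] }] [P [Q < >]]]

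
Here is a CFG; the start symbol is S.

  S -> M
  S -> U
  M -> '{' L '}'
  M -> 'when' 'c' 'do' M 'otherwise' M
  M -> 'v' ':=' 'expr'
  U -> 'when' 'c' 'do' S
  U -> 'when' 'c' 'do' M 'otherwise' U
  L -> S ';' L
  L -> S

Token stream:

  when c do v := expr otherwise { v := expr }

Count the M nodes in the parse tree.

[S [M when c do [M v := expr] otherwise [M { [L [S [M v := expr]]] }]]]

4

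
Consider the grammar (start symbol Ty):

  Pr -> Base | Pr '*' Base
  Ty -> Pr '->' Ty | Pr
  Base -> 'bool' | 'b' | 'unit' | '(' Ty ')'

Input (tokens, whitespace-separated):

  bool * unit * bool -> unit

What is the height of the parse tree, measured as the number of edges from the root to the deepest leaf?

5

[Ty [Pr [Pr [Pr [Base bool]] * [Base unit]] * [Base bool]] -> [Ty [Pr [Base unit]]]]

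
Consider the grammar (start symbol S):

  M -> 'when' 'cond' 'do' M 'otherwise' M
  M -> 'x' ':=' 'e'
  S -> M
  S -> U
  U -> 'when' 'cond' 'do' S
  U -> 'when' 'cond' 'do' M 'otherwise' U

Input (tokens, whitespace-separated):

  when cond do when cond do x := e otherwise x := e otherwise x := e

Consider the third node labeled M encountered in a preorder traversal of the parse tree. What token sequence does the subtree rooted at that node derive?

[S [M when cond do [M when cond do [M x := e] otherwise [M x := e]] otherwise [M x := e]]]

x := e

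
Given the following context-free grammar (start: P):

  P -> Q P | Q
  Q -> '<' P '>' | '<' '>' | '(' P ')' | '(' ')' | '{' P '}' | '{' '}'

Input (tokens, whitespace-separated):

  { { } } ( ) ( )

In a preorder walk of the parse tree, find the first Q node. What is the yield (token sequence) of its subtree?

{ { } }

[P [Q { [P [Q { }]] }] [P [Q ( )] [P [Q ( )]]]]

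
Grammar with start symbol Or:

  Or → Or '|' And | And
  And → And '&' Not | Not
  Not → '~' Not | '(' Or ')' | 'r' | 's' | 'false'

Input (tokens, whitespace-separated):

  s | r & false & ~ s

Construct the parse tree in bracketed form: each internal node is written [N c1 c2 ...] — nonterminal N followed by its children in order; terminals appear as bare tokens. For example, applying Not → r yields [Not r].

Or
Or | And
And | And
Not | And
s | And
s | And & Not
s | And & Not & Not
s | Not & Not & Not
s | r & Not & Not
s | r & false & Not
s | r & false & ~ Not
s | r & false & ~ s

[Or [Or [And [Not s]]] | [And [And [And [Not r]] & [Not false]] & [Not ~ [Not s]]]]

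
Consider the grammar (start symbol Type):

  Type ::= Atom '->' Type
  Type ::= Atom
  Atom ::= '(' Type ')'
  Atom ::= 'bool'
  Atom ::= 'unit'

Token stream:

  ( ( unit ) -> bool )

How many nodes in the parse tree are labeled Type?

[Type [Atom ( [Type [Atom ( [Type [Atom unit]] )] -> [Type [Atom bool]]] )]]

4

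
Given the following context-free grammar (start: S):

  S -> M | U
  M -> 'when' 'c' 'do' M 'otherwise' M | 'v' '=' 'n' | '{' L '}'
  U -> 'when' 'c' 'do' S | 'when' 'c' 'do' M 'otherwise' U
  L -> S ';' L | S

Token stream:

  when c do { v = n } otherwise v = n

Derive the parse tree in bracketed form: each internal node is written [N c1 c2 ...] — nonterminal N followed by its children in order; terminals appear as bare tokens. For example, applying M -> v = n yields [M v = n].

[S [M when c do [M { [L [S [M v = n]]] }] otherwise [M v = n]]]

S
M
when c do M otherwise M
when c do { L } otherwise M
when c do { S } otherwise M
when c do { M } otherwise M
when c do { v = n } otherwise M
when c do { v = n } otherwise v = n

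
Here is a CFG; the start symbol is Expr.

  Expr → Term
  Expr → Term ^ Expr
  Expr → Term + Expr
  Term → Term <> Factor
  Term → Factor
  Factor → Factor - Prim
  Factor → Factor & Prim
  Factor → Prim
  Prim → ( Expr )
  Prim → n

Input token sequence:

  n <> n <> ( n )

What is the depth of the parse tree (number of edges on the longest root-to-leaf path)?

[Expr [Term [Term [Term [Factor [Prim n]]] <> [Factor [Prim n]]] <> [Factor [Prim ( [Expr [Term [Factor [Prim n]]]] )]]]]

8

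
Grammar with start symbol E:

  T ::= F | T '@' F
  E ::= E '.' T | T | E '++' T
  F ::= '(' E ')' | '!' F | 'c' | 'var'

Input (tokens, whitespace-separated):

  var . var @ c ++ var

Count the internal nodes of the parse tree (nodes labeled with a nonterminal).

11

[E [E [E [T [F var]]] . [T [T [F var]] @ [F c]]] ++ [T [F var]]]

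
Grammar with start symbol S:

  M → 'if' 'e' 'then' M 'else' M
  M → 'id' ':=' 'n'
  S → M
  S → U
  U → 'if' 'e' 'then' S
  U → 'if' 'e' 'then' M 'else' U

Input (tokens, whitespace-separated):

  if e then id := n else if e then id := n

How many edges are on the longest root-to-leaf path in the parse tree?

5

[S [U if e then [M id := n] else [U if e then [S [M id := n]]]]]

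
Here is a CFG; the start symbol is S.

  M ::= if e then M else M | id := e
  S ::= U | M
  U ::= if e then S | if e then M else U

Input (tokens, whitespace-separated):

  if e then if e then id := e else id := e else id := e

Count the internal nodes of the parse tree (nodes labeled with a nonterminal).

[S [M if e then [M if e then [M id := e] else [M id := e]] else [M id := e]]]

6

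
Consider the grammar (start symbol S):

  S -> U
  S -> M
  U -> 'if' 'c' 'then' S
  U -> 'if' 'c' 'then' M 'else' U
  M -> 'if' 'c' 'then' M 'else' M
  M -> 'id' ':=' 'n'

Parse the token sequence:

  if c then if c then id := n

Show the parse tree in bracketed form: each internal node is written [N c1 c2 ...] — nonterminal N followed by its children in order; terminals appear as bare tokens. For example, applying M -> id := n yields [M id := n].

[S [U if c then [S [U if c then [S [M id := n]]]]]]

S
U
if c then S
if c then U
if c then if c then S
if c then if c then M
if c then if c then id := n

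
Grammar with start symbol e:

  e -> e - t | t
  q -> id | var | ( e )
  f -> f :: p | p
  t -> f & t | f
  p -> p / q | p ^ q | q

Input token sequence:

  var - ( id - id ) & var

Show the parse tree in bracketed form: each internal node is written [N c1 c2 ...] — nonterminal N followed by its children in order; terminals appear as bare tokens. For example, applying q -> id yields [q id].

[e [e [t [f [p [q var]]]]] - [t [f [p [q ( [e [e [t [f [p [q id]]]]] - [t [f [p [q id]]]]] )]]] & [t [f [p [q var]]]]]]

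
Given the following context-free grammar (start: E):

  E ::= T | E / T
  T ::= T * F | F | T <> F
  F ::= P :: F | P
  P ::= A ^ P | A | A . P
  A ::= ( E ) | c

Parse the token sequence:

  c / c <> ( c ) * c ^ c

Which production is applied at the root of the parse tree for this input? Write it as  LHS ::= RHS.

[E [E [T [F [P [A c]]]]] / [T [T [T [F [P [A c]]]] <> [F [P [A ( [E [T [F [P [A c]]]]] )]]]] * [F [P [A c] ^ [P [A c]]]]]]

E ::= E / T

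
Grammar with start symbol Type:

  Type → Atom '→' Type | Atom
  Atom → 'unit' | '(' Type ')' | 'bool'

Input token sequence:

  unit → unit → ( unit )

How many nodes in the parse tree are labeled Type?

4

[Type [Atom unit] → [Type [Atom unit] → [Type [Atom ( [Type [Atom unit]] )]]]]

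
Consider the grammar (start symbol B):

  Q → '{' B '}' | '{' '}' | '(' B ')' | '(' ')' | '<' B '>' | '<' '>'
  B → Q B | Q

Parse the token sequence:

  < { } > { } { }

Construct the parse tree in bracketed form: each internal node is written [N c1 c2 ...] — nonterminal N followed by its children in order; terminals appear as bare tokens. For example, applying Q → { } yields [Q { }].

B
Q B
< B > B
< Q > B
< { } > B
< { } > Q B
< { } > { } B
< { } > { } Q
< { } > { } { }

[B [Q < [B [Q { }]] >] [B [Q { }] [B [Q { }]]]]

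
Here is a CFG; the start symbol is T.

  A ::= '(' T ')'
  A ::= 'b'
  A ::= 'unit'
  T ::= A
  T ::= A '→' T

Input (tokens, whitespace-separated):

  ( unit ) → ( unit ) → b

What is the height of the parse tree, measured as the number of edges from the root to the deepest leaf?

5

[T [A ( [T [A unit]] )] → [T [A ( [T [A unit]] )] → [T [A b]]]]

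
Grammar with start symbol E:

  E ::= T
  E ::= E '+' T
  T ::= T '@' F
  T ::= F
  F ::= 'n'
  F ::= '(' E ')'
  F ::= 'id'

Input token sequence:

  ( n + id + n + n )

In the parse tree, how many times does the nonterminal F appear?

5

[E [T [F ( [E [E [E [E [T [F n]]] + [T [F id]]] + [T [F n]]] + [T [F n]]] )]]]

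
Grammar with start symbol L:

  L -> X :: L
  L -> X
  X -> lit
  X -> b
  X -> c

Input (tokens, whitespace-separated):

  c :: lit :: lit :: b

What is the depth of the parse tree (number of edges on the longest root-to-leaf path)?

5

[L [X c] :: [L [X lit] :: [L [X lit] :: [L [X b]]]]]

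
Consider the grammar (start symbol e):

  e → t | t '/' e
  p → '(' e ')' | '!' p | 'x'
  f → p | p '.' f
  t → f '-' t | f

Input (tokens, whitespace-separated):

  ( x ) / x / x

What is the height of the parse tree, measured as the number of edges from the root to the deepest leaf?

[e [t [f [p ( [e [t [f [p x]]]] )]]] / [e [t [f [p x]]] / [e [t [f [p x]]]]]]

8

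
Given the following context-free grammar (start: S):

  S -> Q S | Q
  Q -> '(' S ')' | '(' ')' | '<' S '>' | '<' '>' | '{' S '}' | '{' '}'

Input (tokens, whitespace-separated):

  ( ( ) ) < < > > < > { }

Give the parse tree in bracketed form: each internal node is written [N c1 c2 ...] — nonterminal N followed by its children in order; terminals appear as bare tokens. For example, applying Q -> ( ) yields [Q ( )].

S
Q S
( S ) S
( Q ) S
( ( ) ) S
( ( ) ) Q S
( ( ) ) < S > S
( ( ) ) < Q > S
( ( ) ) < < > > S
( ( ) ) < < > > Q S
( ( ) ) < < > > < > S
( ( ) ) < < > > < > Q
( ( ) ) < < > > < > { }

[S [Q ( [S [Q ( )]] )] [S [Q < [S [Q < >]] >] [S [Q < >] [S [Q { }]]]]]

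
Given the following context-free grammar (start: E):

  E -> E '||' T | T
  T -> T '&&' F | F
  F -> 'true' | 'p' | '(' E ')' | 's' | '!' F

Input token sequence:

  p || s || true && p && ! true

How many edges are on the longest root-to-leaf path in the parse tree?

5

[E [E [E [T [F p]]] || [T [F s]]] || [T [T [T [F true]] && [F p]] && [F ! [F true]]]]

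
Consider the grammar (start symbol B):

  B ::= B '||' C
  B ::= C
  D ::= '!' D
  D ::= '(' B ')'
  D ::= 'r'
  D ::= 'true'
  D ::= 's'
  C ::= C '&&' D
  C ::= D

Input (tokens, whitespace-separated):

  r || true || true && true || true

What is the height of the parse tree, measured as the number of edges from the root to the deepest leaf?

6

[B [B [B [B [C [D r]]] || [C [D true]]] || [C [C [D true]] && [D true]]] || [C [D true]]]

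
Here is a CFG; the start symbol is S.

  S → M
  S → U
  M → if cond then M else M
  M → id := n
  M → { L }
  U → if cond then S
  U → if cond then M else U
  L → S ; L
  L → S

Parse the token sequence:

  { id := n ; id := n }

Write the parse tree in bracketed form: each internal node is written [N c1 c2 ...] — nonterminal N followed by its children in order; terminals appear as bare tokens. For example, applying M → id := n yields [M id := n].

[S [M { [L [S [M id := n]] ; [L [S [M id := n]]]] }]]

S
M
{ L }
{ S ; L }
{ M ; L }
{ id := n ; L }
{ id := n ; S }
{ id := n ; M }
{ id := n ; id := n }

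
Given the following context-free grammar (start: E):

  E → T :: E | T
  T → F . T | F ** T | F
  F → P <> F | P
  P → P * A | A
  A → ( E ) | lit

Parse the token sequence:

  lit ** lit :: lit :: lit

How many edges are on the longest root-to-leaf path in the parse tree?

[E [T [F [P [A lit]]] ** [T [F [P [A lit]]]]] :: [E [T [F [P [A lit]]]] :: [E [T [F [P [A lit]]]]]]]

7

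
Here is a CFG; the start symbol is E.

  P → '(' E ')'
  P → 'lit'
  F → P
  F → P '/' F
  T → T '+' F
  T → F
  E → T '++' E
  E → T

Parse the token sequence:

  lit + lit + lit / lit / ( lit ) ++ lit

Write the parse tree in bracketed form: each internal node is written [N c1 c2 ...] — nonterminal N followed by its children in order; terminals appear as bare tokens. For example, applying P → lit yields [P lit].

E
T ++ E
T + F ++ E
T + F + F ++ E
F + F + F ++ E
P + F + F ++ E
lit + F + F ++ E
lit + P + F ++ E
lit + lit + F ++ E
lit + lit + P / F ++ E
lit + lit + lit / F ++ E
lit + lit + lit / P / F ++ E
lit + lit + lit / lit / F ++ E
lit + lit + lit / lit / P ++ E
lit + lit + lit / lit / ( E ) ++ E
lit + lit + lit / lit / ( T ) ++ E
lit + lit + lit / lit / ( F ) ++ E
lit + lit + lit / lit / ( P ) ++ E
lit + lit + lit / lit / ( lit ) ++ E
lit + lit + lit / lit / ( lit ) ++ T
lit + lit + lit / lit / ( lit ) ++ F
lit + lit + lit / lit / ( lit ) ++ P
lit + lit + lit / lit / ( lit ) ++ lit

[E [T [T [T [F [P lit]]] + [F [P lit]]] + [F [P lit] / [F [P lit] / [F [P ( [E [T [F [P lit]]]] )]]]]] ++ [E [T [F [P lit]]]]]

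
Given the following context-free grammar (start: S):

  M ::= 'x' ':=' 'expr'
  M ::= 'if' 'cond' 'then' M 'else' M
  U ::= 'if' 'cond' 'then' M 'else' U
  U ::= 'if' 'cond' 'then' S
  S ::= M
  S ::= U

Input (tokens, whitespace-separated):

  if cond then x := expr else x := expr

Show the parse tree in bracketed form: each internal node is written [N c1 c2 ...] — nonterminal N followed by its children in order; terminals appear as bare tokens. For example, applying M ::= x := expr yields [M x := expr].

S
M
if cond then M else M
if cond then x := expr else M
if cond then x := expr else x := expr

[S [M if cond then [M x := expr] else [M x := expr]]]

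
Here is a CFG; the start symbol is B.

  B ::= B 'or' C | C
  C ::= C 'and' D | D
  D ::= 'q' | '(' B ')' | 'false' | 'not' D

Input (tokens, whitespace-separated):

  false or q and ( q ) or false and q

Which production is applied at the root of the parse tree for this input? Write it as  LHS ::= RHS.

B ::= B 'or' C

[B [B [B [C [D false]]] or [C [C [D q]] and [D ( [B [C [D q]]] )]]] or [C [C [D false]] and [D q]]]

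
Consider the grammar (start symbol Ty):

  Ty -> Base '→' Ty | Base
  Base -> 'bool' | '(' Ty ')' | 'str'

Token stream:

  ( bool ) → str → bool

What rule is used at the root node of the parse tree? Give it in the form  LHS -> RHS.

[Ty [Base ( [Ty [Base bool]] )] → [Ty [Base str] → [Ty [Base bool]]]]

Ty -> Base '→' Ty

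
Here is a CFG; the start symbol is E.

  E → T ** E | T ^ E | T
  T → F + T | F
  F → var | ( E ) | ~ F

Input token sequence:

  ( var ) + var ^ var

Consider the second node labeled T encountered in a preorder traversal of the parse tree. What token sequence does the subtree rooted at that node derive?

var

[E [T [F ( [E [T [F var]]] )] + [T [F var]]] ^ [E [T [F var]]]]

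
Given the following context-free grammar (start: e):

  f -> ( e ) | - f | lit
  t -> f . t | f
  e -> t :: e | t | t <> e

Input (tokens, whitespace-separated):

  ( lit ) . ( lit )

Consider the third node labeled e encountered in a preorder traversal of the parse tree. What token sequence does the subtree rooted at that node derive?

lit

[e [t [f ( [e [t [f lit]]] )] . [t [f ( [e [t [f lit]]] )]]]]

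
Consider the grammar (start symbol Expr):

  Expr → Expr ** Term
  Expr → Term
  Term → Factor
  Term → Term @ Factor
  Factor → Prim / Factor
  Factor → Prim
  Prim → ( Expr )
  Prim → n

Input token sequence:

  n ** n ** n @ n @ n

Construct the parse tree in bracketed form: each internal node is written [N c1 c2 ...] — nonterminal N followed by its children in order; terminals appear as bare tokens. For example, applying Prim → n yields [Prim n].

[Expr [Expr [Expr [Term [Factor [Prim n]]]] ** [Term [Factor [Prim n]]]] ** [Term [Term [Term [Factor [Prim n]]] @ [Factor [Prim n]]] @ [Factor [Prim n]]]]

Expr
Expr ** Term
Expr ** Term ** Term
Term ** Term ** Term
Factor ** Term ** Term
Prim ** Term ** Term
n ** Term ** Term
n ** Factor ** Term
n ** Prim ** Term
n ** n ** Term
n ** n ** Term @ Factor
n ** n ** Term @ Factor @ Factor
n ** n ** Factor @ Factor @ Factor
n ** n ** Prim @ Factor @ Factor
n ** n ** n @ Factor @ Factor
n ** n ** n @ Prim @ Factor
n ** n ** n @ n @ Factor
n ** n ** n @ n @ Prim
n ** n ** n @ n @ n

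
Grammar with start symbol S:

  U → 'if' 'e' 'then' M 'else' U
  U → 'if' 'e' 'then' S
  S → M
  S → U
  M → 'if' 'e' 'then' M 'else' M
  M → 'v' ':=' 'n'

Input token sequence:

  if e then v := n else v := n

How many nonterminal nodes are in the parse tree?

4

[S [M if e then [M v := n] else [M v := n]]]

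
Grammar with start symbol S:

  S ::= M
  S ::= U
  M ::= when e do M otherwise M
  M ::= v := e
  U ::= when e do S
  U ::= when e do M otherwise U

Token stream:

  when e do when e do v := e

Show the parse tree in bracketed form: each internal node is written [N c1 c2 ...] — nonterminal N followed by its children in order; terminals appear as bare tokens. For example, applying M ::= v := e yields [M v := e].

S
U
when e do S
when e do U
when e do when e do S
when e do when e do M
when e do when e do v := e

[S [U when e do [S [U when e do [S [M v := e]]]]]]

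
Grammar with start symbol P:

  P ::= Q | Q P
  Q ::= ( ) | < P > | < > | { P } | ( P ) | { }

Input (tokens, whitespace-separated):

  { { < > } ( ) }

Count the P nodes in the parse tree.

4

[P [Q { [P [Q { [P [Q < >]] }] [P [Q ( )]]] }]]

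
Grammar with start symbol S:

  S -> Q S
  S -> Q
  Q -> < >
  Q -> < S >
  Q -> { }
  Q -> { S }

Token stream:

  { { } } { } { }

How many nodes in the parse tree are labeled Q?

4

[S [Q { [S [Q { }]] }] [S [Q { }] [S [Q { }]]]]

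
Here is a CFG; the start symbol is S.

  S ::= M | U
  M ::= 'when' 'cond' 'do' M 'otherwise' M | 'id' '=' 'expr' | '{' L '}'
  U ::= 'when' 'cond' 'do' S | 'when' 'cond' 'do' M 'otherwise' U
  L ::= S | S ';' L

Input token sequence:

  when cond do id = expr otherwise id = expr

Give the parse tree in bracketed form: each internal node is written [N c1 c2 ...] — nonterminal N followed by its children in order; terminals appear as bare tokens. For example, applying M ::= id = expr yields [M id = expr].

[S [M when cond do [M id = expr] otherwise [M id = expr]]]

S
M
when cond do M otherwise M
when cond do id = expr otherwise M
when cond do id = expr otherwise id = expr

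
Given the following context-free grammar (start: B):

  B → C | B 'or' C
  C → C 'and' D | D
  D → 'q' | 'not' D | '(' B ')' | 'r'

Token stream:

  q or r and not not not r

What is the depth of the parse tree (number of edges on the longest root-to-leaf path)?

6

[B [B [C [D q]]] or [C [C [D r]] and [D not [D not [D not [D r]]]]]]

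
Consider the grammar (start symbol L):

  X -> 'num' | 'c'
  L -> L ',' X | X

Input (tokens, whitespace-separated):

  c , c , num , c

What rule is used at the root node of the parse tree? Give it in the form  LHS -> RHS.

[L [L [L [L [X c]] , [X c]] , [X num]] , [X c]]

L -> L ',' X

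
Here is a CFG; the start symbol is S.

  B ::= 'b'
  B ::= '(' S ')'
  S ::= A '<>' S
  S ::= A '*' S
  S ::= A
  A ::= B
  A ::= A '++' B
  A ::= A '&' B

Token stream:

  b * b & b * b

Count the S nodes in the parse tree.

3

[S [A [B b]] * [S [A [A [B b]] & [B b]] * [S [A [B b]]]]]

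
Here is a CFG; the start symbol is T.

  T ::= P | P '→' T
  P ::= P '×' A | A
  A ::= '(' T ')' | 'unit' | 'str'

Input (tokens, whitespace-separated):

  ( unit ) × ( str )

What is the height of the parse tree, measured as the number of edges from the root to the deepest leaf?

[T [P [P [A ( [T [P [A unit]]] )]] × [A ( [T [P [A str]]] )]]]

7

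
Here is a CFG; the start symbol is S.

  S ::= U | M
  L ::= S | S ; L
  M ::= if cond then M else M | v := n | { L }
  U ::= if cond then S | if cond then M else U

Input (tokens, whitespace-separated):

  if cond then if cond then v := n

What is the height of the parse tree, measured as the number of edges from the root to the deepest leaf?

[S [U if cond then [S [U if cond then [S [M v := n]]]]]]

6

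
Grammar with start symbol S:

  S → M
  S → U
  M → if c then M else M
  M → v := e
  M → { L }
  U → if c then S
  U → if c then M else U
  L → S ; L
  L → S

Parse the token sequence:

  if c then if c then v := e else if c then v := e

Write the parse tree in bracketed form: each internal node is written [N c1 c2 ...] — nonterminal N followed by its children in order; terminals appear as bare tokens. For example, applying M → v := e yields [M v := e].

S
U
if c then S
if c then U
if c then if c then M else U
if c then if c then v := e else U
if c then if c then v := e else if c then S
if c then if c then v := e else if c then M
if c then if c then v := e else if c then v := e

[S [U if c then [S [U if c then [M v := e] else [U if c then [S [M v := e]]]]]]]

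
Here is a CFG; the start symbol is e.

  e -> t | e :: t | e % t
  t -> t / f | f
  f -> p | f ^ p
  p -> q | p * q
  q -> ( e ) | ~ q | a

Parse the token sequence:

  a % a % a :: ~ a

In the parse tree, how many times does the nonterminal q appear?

5

[e [e [e [e [t [f [p [q a]]]]] % [t [f [p [q a]]]]] % [t [f [p [q a]]]]] :: [t [f [p [q ~ [q a]]]]]]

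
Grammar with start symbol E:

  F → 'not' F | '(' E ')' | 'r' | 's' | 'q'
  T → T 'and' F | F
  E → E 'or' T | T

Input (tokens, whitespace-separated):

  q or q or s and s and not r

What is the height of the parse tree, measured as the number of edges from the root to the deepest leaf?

5

[E [E [E [T [F q]]] or [T [F q]]] or [T [T [T [F s]] and [F s]] and [F not [F r]]]]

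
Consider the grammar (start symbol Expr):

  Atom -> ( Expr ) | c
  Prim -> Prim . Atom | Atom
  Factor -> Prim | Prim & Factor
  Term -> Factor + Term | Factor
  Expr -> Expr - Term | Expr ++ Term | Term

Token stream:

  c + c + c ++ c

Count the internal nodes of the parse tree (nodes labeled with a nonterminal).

[Expr [Expr [Term [Factor [Prim [Atom c]]] + [Term [Factor [Prim [Atom c]]] + [Term [Factor [Prim [Atom c]]]]]]] ++ [Term [Factor [Prim [Atom c]]]]]

18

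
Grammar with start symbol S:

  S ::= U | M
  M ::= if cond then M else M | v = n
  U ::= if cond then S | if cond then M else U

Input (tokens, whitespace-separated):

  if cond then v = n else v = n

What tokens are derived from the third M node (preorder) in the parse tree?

v = n

[S [M if cond then [M v = n] else [M v = n]]]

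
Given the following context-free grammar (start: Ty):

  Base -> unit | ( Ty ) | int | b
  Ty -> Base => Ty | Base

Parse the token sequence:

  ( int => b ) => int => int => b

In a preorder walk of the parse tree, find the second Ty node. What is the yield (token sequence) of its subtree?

[Ty [Base ( [Ty [Base int] => [Ty [Base b]]] )] => [Ty [Base int] => [Ty [Base int] => [Ty [Base b]]]]]

int => b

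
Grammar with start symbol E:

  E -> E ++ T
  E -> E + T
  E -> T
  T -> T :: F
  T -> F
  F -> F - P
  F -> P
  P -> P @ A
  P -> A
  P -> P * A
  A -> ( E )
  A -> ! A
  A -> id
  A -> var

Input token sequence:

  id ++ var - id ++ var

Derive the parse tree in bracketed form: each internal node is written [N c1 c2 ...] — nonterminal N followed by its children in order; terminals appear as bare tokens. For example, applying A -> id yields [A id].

[E [E [E [T [F [P [A id]]]]] ++ [T [F [F [P [A var]]] - [P [A id]]]]] ++ [T [F [P [A var]]]]]

E
E ++ T
E ++ T ++ T
T ++ T ++ T
F ++ T ++ T
P ++ T ++ T
A ++ T ++ T
id ++ T ++ T
id ++ F ++ T
id ++ F - P ++ T
id ++ P - P ++ T
id ++ A - P ++ T
id ++ var - P ++ T
id ++ var - A ++ T
id ++ var - id ++ T
id ++ var - id ++ F
id ++ var - id ++ P
id ++ var - id ++ A
id ++ var - id ++ var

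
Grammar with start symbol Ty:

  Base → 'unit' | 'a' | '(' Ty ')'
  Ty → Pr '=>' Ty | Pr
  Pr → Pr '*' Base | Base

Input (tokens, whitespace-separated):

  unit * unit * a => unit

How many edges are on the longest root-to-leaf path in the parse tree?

[Ty [Pr [Pr [Pr [Base unit]] * [Base unit]] * [Base a]] => [Ty [Pr [Base unit]]]]

5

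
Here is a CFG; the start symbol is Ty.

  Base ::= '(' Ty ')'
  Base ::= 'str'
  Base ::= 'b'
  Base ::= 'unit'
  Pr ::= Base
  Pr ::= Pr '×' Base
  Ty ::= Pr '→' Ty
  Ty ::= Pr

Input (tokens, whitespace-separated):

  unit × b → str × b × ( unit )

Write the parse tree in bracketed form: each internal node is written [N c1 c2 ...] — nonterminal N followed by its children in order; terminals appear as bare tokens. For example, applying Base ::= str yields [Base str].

[Ty [Pr [Pr [Base unit]] × [Base b]] → [Ty [Pr [Pr [Pr [Base str]] × [Base b]] × [Base ( [Ty [Pr [Base unit]]] )]]]]

Ty
Pr → Ty
Pr × Base → Ty
Base × Base → Ty
unit × Base → Ty
unit × b → Ty
unit × b → Pr
unit × b → Pr × Base
unit × b → Pr × Base × Base
unit × b → Base × Base × Base
unit × b → str × Base × Base
unit × b → str × b × Base
unit × b → str × b × ( Ty )
unit × b → str × b × ( Pr )
unit × b → str × b × ( Base )
unit × b → str × b × ( unit )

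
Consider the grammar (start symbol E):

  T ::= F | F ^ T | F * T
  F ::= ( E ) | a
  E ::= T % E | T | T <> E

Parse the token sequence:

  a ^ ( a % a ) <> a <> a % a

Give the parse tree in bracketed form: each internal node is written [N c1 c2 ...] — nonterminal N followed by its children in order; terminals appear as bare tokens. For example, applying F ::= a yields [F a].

E
T <> E
F ^ T <> E
a ^ T <> E
a ^ F <> E
a ^ ( E ) <> E
a ^ ( T % E ) <> E
a ^ ( F % E ) <> E
a ^ ( a % E ) <> E
a ^ ( a % T ) <> E
a ^ ( a % F ) <> E
a ^ ( a % a ) <> E
a ^ ( a % a ) <> T <> E
a ^ ( a % a ) <> F <> E
a ^ ( a % a ) <> a <> E
a ^ ( a % a ) <> a <> T % E
a ^ ( a % a ) <> a <> F % E
a ^ ( a % a ) <> a <> a % E
a ^ ( a % a ) <> a <> a % T
a ^ ( a % a ) <> a <> a % F
a ^ ( a % a ) <> a <> a % a

[E [T [F a] ^ [T [F ( [E [T [F a]] % [E [T [F a]]]] )]]] <> [E [T [F a]] <> [E [T [F a]] % [E [T [F a]]]]]]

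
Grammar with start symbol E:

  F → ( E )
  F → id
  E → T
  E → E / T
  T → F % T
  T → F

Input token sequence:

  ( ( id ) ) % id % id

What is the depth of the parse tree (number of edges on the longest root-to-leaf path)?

9

[E [T [F ( [E [T [F ( [E [T [F id]]] )]]] )] % [T [F id] % [T [F id]]]]]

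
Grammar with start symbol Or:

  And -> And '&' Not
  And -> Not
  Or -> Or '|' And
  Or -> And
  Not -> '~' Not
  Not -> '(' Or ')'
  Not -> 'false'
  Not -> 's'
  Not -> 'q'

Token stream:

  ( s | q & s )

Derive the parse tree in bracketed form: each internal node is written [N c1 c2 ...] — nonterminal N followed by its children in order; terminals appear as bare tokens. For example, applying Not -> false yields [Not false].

[Or [And [Not ( [Or [Or [And [Not s]]] | [And [And [Not q]] & [Not s]]] )]]]

Or
And
Not
( Or )
( Or | And )
( And | And )
( Not | And )
( s | And )
( s | And & Not )
( s | Not & Not )
( s | q & Not )
( s | q & s )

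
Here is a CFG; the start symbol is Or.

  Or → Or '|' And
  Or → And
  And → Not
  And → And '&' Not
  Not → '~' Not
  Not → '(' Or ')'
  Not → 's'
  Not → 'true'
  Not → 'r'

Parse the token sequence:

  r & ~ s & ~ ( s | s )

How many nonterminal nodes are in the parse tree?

15

[Or [And [And [And [Not r]] & [Not ~ [Not s]]] & [Not ~ [Not ( [Or [Or [And [Not s]]] | [And [Not s]]] )]]]]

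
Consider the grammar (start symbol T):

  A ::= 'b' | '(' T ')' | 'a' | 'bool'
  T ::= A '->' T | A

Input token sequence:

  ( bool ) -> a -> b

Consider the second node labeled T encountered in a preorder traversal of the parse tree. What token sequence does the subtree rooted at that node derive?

bool

[T [A ( [T [A bool]] )] -> [T [A a] -> [T [A b]]]]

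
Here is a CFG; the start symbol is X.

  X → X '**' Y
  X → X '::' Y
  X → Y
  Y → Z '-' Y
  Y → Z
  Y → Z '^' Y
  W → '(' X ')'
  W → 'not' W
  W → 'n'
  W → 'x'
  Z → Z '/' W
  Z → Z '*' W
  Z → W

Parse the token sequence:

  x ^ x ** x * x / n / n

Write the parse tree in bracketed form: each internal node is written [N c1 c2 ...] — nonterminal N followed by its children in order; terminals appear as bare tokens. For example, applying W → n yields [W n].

X
X ** Y
Y ** Y
Z ^ Y ** Y
W ^ Y ** Y
x ^ Y ** Y
x ^ Z ** Y
x ^ W ** Y
x ^ x ** Y
x ^ x ** Z
x ^ x ** Z / W
x ^ x ** Z / W / W
x ^ x ** Z * W / W / W
x ^ x ** W * W / W / W
x ^ x ** x * W / W / W
x ^ x ** x * x / W / W
x ^ x ** x * x / n / W
x ^ x ** x * x / n / n

[X [X [Y [Z [W x]] ^ [Y [Z [W x]]]]] ** [Y [Z [Z [Z [Z [W x]] * [W x]] / [W n]] / [W n]]]]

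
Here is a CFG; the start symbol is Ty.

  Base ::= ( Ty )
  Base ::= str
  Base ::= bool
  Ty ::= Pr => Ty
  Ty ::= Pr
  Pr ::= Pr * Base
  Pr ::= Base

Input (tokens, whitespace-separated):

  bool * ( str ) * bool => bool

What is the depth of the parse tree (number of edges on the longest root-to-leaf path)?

7

[Ty [Pr [Pr [Pr [Base bool]] * [Base ( [Ty [Pr [Base str]]] )]] * [Base bool]] => [Ty [Pr [Base bool]]]]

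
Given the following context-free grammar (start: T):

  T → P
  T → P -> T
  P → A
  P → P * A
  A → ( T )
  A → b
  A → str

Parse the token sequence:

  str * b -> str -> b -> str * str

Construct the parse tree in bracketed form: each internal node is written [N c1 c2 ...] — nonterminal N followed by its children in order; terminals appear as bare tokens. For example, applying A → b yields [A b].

T
P -> T
P * A -> T
A * A -> T
str * A -> T
str * b -> T
str * b -> P -> T
str * b -> A -> T
str * b -> str -> T
str * b -> str -> P -> T
str * b -> str -> A -> T
str * b -> str -> b -> T
str * b -> str -> b -> P
str * b -> str -> b -> P * A
str * b -> str -> b -> A * A
str * b -> str -> b -> str * A
str * b -> str -> b -> str * str

[T [P [P [A str]] * [A b]] -> [T [P [A str]] -> [T [P [A b]] -> [T [P [P [A str]] * [A str]]]]]]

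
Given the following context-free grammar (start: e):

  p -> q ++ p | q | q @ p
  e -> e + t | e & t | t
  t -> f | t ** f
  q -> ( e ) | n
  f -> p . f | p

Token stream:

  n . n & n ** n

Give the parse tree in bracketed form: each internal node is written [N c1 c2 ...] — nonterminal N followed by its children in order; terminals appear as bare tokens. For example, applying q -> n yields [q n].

e
e & t
t & t
f & t
p . f & t
q . f & t
n . f & t
n . p & t
n . q & t
n . n & t
n . n & t ** f
n . n & f ** f
n . n & p ** f
n . n & q ** f
n . n & n ** f
n . n & n ** p
n . n & n ** q
n . n & n ** n

[e [e [t [f [p [q n]] . [f [p [q n]]]]]] & [t [t [f [p [q n]]]] ** [f [p [q n]]]]]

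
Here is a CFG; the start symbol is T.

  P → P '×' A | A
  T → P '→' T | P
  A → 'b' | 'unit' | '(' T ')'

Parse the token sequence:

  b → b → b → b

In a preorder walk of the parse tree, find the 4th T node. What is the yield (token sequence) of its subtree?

b

[T [P [A b]] → [T [P [A b]] → [T [P [A b]] → [T [P [A b]]]]]]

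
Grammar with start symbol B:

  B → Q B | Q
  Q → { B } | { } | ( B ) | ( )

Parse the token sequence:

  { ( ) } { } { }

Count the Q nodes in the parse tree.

4

[B [Q { [B [Q ( )]] }] [B [Q { }] [B [Q { }]]]]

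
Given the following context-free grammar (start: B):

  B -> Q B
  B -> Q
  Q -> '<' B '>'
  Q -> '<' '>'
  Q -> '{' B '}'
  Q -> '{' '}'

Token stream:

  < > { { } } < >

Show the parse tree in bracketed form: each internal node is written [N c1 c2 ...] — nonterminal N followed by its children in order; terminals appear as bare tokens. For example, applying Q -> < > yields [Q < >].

B
Q B
< > B
< > Q B
< > { B } B
< > { Q } B
< > { { } } B
< > { { } } Q
< > { { } } < >

[B [Q < >] [B [Q { [B [Q { }]] }] [B [Q < >]]]]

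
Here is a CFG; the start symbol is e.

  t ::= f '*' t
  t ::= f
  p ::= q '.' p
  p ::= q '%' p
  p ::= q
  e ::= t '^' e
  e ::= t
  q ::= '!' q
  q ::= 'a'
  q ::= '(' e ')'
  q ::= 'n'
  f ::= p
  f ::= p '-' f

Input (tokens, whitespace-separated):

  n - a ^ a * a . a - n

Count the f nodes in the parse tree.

[e [t [f [p [q n]] - [f [p [q a]]]]] ^ [e [t [f [p [q a]]] * [t [f [p [q a] . [p [q a]]] - [f [p [q n]]]]]]]]

5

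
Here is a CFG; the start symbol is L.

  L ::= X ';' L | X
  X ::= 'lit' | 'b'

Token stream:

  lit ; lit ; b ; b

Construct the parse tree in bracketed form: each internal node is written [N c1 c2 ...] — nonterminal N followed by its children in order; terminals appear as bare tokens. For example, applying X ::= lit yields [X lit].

L
X ; L
lit ; L
lit ; X ; L
lit ; lit ; L
lit ; lit ; X ; L
lit ; lit ; b ; L
lit ; lit ; b ; X
lit ; lit ; b ; b

[L [X lit] ; [L [X lit] ; [L [X b] ; [L [X b]]]]]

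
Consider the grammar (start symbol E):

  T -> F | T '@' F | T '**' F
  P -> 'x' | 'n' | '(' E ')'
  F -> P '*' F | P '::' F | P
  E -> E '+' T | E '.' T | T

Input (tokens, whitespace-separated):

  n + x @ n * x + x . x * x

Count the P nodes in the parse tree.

7

[E [E [E [E [T [F [P n]]]] + [T [T [F [P x]]] @ [F [P n] * [F [P x]]]]] + [T [F [P x]]]] . [T [F [P x] * [F [P x]]]]]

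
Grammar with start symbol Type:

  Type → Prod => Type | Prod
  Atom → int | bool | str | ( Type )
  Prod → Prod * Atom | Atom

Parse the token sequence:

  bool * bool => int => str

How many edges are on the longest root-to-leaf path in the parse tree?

5

[Type [Prod [Prod [Atom bool]] * [Atom bool]] => [Type [Prod [Atom int]] => [Type [Prod [Atom str]]]]]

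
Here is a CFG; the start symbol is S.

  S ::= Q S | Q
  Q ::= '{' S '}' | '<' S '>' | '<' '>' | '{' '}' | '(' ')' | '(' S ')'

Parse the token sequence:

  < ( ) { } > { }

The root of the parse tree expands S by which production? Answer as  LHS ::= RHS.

[S [Q < [S [Q ( )] [S [Q { }]]] >] [S [Q { }]]]

S ::= Q S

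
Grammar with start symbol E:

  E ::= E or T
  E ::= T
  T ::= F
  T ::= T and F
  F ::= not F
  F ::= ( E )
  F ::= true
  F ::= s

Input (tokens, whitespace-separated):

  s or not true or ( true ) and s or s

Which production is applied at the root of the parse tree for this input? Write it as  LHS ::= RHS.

[E [E [E [E [T [F s]]] or [T [F not [F true]]]] or [T [T [F ( [E [T [F true]]] )]] and [F s]]] or [T [F s]]]

E ::= E or T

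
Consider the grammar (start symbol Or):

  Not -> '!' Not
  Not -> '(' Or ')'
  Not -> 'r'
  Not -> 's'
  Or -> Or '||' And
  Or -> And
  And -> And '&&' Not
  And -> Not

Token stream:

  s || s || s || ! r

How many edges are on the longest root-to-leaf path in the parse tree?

6

[Or [Or [Or [Or [And [Not s]]] || [And [Not s]]] || [And [Not s]]] || [And [Not ! [Not r]]]]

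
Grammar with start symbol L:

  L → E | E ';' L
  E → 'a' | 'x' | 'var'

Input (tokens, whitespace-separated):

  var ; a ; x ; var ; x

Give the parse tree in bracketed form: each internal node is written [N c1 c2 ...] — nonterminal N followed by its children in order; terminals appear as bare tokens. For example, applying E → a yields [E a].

L
E ; L
var ; L
var ; E ; L
var ; a ; L
var ; a ; E ; L
var ; a ; x ; L
var ; a ; x ; E ; L
var ; a ; x ; var ; L
var ; a ; x ; var ; E
var ; a ; x ; var ; x

[L [E var] ; [L [E a] ; [L [E x] ; [L [E var] ; [L [E x]]]]]]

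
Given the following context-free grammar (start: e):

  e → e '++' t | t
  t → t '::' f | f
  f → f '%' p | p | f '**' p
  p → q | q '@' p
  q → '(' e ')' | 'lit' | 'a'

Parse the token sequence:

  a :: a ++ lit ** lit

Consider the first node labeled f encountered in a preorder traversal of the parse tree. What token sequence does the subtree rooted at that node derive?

[e [e [t [t [f [p [q a]]]] :: [f [p [q a]]]]] ++ [t [f [f [p [q lit]]] ** [p [q lit]]]]]

a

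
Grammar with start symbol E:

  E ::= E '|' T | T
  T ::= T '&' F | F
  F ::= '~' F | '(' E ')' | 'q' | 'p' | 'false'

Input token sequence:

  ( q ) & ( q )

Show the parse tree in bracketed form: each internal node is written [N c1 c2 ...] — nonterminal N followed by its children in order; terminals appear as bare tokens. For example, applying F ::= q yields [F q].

[E [T [T [F ( [E [T [F q]]] )]] & [F ( [E [T [F q]]] )]]]

E
T
T & F
F & F
( E ) & F
( T ) & F
( F ) & F
( q ) & F
( q ) & ( E )
( q ) & ( T )
( q ) & ( F )
( q ) & ( q )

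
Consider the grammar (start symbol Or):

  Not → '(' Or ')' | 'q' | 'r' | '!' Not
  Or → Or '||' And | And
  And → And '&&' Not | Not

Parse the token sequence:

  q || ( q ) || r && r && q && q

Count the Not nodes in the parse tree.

[Or [Or [Or [And [Not q]]] || [And [Not ( [Or [And [Not q]]] )]]] || [And [And [And [And [Not r]] && [Not r]] && [Not q]] && [Not q]]]

7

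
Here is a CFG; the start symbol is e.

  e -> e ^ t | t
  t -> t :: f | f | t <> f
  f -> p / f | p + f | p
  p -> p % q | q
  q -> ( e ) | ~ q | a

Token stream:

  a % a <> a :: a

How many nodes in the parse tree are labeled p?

4

[e [t [t [t [f [p [p [q a]] % [q a]]]] <> [f [p [q a]]]] :: [f [p [q a]]]]]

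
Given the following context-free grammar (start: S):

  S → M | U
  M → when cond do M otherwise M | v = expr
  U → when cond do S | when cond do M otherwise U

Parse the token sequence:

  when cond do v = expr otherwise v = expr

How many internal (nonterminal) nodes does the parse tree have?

[S [M when cond do [M v = expr] otherwise [M v = expr]]]

4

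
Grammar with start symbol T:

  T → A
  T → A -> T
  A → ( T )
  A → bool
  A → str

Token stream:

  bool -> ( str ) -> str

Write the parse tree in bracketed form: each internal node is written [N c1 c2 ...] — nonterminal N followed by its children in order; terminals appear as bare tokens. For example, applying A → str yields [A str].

[T [A bool] -> [T [A ( [T [A str]] )] -> [T [A str]]]]

T
A -> T
bool -> T
bool -> A -> T
bool -> ( T ) -> T
bool -> ( A ) -> T
bool -> ( str ) -> T
bool -> ( str ) -> A
bool -> ( str ) -> str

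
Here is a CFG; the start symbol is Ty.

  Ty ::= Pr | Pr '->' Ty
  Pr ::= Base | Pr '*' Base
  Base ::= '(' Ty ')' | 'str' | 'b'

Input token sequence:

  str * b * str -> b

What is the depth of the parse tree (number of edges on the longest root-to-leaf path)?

5

[Ty [Pr [Pr [Pr [Base str]] * [Base b]] * [Base str]] -> [Ty [Pr [Base b]]]]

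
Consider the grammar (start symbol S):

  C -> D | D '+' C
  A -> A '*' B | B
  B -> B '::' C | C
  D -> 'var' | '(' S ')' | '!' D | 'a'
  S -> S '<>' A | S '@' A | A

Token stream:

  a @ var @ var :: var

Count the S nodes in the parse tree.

3

[S [S [S [A [B [C [D a]]]]] @ [A [B [C [D var]]]]] @ [A [B [B [C [D var]]] :: [C [D var]]]]]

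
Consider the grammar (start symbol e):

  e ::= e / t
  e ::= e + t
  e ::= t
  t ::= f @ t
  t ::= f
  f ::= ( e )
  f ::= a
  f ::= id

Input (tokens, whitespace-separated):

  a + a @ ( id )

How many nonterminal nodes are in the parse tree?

11

[e [e [t [f a]]] + [t [f a] @ [t [f ( [e [t [f id]]] )]]]]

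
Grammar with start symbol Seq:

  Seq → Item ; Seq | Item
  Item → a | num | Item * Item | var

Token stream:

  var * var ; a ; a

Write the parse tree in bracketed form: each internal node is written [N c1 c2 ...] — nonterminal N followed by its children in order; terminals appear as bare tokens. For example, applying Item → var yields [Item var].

Seq
Item ; Seq
Item * Item ; Seq
var * Item ; Seq
var * var ; Seq
var * var ; Item ; Seq
var * var ; a ; Seq
var * var ; a ; Item
var * var ; a ; a

[Seq [Item [Item var] * [Item var]] ; [Seq [Item a] ; [Seq [Item a]]]]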